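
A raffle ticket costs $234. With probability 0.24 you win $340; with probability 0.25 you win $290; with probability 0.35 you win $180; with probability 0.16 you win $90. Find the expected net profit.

E[payout] = 340·0.24 + 290·0.25 + 180·0.35 + 90·0.16
 = 81.6 + 72.5 + 63 + 14.4
 = 231.5
Net = 231.5 - 234 = -2.5

-2.5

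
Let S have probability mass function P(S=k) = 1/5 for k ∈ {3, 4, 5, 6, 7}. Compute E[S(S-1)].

E[S(S-1)] = Σ s(s-1)·P(S=s)
 = 6·1/5 + 12·1/5 + 20·1/5 + 30·1/5 + 42·1/5
 = 6/5 + 12/5 + 4 + 6 + 42/5
 = 22

22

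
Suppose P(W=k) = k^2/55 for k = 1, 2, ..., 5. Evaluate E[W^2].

17.8

E[W^2] = Σ w^2·P(W=w)
 = 1·1/55 + 4·4/55 + 9·9/55 + 16·16/55 + 25·5/11
 = 1/55 + 16/55 + 81/55 + 256/55 + 125/11
 = 89/5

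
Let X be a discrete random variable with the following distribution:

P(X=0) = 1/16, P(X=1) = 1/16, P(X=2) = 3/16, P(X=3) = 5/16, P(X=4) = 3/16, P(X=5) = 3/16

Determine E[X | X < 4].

2.2

P(X < 4) = 1/16 + 1/16 + 3/16 + 5/16 = 5/8.
E[X | X < 4] = [0·1/16 + 1·1/16 + 2·3/16 + 3·5/16] / (5/8)
 = 11/8 / (5/8)
 = 11/5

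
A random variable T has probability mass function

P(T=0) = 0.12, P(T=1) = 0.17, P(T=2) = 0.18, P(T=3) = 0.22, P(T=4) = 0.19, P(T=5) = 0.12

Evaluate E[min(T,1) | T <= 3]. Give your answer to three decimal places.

0.826

P(T <= 3) = 0.12 + 0.17 + 0.18 + 0.22 = 0.69.
E[min(T,1) | T <= 3] = [0·0.12 + 1·0.17 + 1·0.18 + 1·0.22] / 0.69
 = 0.57 / 0.69
 = 19/23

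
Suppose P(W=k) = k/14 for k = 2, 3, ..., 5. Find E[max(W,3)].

E[max(W,3)] = Σ max(w,3)·P(W=w)
 = 3·1/7 + 3·3/14 + 4·2/7 + 5·5/14
 = 3/7 + 9/14 + 8/7 + 25/14
 = 4

4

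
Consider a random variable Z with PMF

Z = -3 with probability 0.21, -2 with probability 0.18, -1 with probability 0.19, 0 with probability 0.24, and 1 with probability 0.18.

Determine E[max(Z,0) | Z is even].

0

P(Z is even) = 0.18 + 0.24 = 0.42.
E[max(Z,0) | Z is even] = [0·0.18 + 0·0.24] / 0.42
 = 0 / 0.42
 = 0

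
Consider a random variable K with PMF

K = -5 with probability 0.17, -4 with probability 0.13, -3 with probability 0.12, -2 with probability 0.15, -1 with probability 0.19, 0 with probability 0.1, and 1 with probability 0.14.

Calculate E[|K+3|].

1.86

E[|K+3|] = Σ |k+3|·P(K=k)
 = 2·0.17 + 1·0.13 + 0·0.12 + 1·0.15 + 2·0.19 + 3·0.1 + 4·0.14
 = 0.34 + 0.13 + 0 + 0.15 + 0.38 + 0.3 + 0.56
 = 1.86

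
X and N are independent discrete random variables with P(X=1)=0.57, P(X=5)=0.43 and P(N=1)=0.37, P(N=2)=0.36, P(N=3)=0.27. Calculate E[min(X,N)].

E[min(X,N)] = Σ_x Σ_n min(x,n) · P(X=x)P(N=n)
 = 1·0.2109 + 1·0.2052 + 1·0.1539 + 1·0.1591 + 2·0.1548 + 3·0.1161
 = 0.2109 + 0.2052 + 0.1539 + 0.1591 + 0.3096 + 0.3483
 = 1.387

1.387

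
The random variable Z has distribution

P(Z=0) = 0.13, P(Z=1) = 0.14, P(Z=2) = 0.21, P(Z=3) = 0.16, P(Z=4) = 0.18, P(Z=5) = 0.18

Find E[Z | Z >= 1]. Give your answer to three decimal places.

P(Z >= 1) = 0.14 + 0.21 + 0.16 + 0.18 + 0.18 = 0.87.
E[Z | Z >= 1] = [1·0.14 + 2·0.21 + 3·0.16 + 4·0.18 + 5·0.18] / 0.87
 = 2.66 / 0.87
 = 266/87

3.057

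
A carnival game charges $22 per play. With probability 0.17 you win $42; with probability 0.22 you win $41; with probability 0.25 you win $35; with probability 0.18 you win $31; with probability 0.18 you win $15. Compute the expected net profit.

11.19

E[payout] = 42·0.17 + 41·0.22 + 35·0.25 + 31·0.18 + 15·0.18
 = 7.14 + 9.02 + 8.75 + 5.58 + 2.7
 = 33.19
Net = 33.19 - 22 = 11.19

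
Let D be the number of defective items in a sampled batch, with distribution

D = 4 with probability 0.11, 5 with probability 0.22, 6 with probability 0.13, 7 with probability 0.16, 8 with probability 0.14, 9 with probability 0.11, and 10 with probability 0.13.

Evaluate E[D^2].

E[D^2] = Σ d^2·P(D=d)
 = 16·0.11 + 25·0.22 + 36·0.13 + 49·0.16 + 64·0.14 + 81·0.11 + 100·0.13
 = 1.76 + 5.5 + 4.68 + 7.84 + 8.96 + 8.91 + 13
 = 50.65

50.65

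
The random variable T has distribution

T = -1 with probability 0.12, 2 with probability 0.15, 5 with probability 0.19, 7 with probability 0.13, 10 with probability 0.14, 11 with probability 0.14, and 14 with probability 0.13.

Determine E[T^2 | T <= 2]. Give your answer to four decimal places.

2.6667

P(T <= 2) = 0.12 + 0.15 = 0.27.
E[T^2 | T <= 2] = [1·0.12 + 4·0.15] / 0.27
 = 0.72 / 0.27
 = 8/3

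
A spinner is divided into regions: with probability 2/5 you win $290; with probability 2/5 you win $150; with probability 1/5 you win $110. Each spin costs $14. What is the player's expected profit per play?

E[payout] = 290·2/5 + 150·2/5 + 110·1/5
 = 116 + 60 + 22
 = 198
Net = 198 - 14 = 184

184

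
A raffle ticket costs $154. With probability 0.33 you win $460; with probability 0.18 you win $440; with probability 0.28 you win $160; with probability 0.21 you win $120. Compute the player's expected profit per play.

147

E[payout] = 460·0.33 + 440·0.18 + 160·0.28 + 120·0.21
 = 151.8 + 79.2 + 44.8 + 25.2
 = 301
Net = 301 - 154 = 147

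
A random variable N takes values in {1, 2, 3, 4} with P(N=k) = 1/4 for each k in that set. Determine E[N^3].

E[N^3] = Σ n^3·P(N=n)
 = 1·1/4 + 8·1/4 + 27·1/4 + 64·1/4
 = 1/4 + 2 + 27/4 + 16
 = 25

25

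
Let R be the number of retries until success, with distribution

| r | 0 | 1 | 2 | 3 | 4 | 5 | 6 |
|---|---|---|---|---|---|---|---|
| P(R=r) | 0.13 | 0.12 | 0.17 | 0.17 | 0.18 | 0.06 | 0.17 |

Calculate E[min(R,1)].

0.87

E[min(R,1)] = Σ min(r,1)·P(R=r)
 = 0·0.13 + 1·0.12 + 1·0.17 + 1·0.17 + 1·0.18 + 1·0.06 + 1·0.17
 = 0 + 0.12 + 0.17 + 0.17 + 0.18 + 0.06 + 0.17
 = 0.87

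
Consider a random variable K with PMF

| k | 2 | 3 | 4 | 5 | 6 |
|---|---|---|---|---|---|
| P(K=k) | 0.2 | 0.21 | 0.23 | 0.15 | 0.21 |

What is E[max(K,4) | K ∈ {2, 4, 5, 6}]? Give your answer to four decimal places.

4.7215

P(K ∈ {2, 4, 5, 6}) = 0.2 + 0.23 + 0.15 + 0.21 = 0.79.
E[max(K,4) | K ∈ {2, 4, 5, 6}] = [4·0.2 + 4·0.23 + 5·0.15 + 6·0.21] / 0.79
 = 3.73 / 0.79
 = 373/79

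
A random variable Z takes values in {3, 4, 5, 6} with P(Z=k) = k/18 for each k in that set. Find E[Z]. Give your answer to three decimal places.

4.778

E[Z] = Σ z·P(Z=z)
 = 3·1/6 + 4·2/9 + 5·5/18 + 6·1/3
 = 1/2 + 8/9 + 25/18 + 2
 = 43/9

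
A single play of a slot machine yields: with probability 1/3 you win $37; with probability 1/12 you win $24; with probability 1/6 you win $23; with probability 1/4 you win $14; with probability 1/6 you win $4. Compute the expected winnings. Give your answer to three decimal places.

22.333

E[payout] = 37·1/3 + 24·1/12 + 23·1/6 + 14·1/4 + 4·1/6
 = 37/3 + 2 + 23/6 + 7/2 + 2/3
 = 67/3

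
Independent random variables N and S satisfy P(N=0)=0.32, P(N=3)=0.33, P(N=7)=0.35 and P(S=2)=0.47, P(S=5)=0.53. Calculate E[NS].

E[NS] = Σ_n Σ_s ns · P(N=n)P(S=s)
 = 0·0.1504 + 0·0.1696 + 6·0.1551 + 15·0.1749 + 14·0.1645 + 35·0.1855
 = 0 + 0 + 0.9306 + 2.6235 + 2.303 + 6.4925
 = 12.3496

12.3496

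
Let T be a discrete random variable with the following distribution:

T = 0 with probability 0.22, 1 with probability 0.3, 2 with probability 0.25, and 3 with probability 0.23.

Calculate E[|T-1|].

0.93

E[|T-1|] = Σ |t-1|·P(T=t)
 = 1·0.22 + 0·0.3 + 1·0.25 + 2·0.23
 = 0.22 + 0 + 0.25 + 0.46
 = 0.93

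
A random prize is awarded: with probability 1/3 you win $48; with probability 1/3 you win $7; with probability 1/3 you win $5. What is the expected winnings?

20

E[payout] = 48·1/3 + 7·1/3 + 5·1/3
 = 16 + 7/3 + 5/3
 = 20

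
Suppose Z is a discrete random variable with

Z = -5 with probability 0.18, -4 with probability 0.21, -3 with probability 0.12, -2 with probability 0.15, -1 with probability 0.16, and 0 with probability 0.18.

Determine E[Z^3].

-40.54

E[Z^3] = Σ z^3·P(Z=z)
 = (-125)·0.18 + (-64)·0.21 + (-27)·0.12 + (-8)·0.15 + (-1)·0.16 + 0·0.18
 = (-22.5) + (-13.44) + (-3.24) + (-1.2) + (-0.16) + 0
 = -40.54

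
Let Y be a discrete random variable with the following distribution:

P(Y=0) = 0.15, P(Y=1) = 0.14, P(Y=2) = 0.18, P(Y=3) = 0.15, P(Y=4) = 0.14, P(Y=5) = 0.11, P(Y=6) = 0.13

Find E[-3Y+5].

E[-3Y+5] = Σ (-3y+5)·P(Y=y)
 = 5·0.15 + 2·0.14 + (-1)·0.18 + (-4)·0.15 + (-7)·0.14 + (-10)·0.11 + (-13)·0.13
 = 0.75 + 0.28 + (-0.18) + (-0.6) + (-0.98) + (-1.1) + (-1.69)
 = -3.52

-3.52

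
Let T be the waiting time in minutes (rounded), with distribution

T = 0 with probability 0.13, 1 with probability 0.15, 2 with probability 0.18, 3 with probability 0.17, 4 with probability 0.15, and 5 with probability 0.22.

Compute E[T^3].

43.28

E[T^3] = Σ t^3·P(T=t)
 = 0·0.13 + 1·0.15 + 8·0.18 + 27·0.17 + 64·0.15 + 125·0.22
 = 0 + 0.15 + 1.44 + 4.59 + 9.6 + 27.5
 = 43.28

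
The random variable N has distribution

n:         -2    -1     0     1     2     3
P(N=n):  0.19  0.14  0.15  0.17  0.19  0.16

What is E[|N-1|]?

1.51

E[|N-1|] = Σ |n-1|·P(N=n)
 = 3·0.19 + 2·0.14 + 1·0.15 + 0·0.17 + 1·0.19 + 2·0.16
 = 0.57 + 0.28 + 0.15 + 0 + 0.19 + 0.32
 = 1.51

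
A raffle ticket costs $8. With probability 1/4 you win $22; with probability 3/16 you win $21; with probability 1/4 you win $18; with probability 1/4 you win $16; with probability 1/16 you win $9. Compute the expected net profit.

10.5

E[payout] = 22·1/4 + 21·3/16 + 18·1/4 + 16·1/4 + 9·1/16
 = 11/2 + 63/16 + 9/2 + 4 + 9/16
 = 37/2
Net = 37/2 - 8 = 21/2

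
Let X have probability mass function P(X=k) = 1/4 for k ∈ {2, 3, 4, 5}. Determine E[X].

E[X] = Σ x·P(X=x)
 = 2·1/4 + 3·1/4 + 4·1/4 + 5·1/4
 = 1/2 + 3/4 + 1 + 5/4
 = 7/2

3.5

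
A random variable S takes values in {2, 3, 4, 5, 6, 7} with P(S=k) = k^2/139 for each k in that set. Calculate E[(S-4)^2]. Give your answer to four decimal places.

E[(S-4)^2] = Σ (s-4)^2·P(S=s)
 = 4·4/139 + 1·9/139 + 0·16/139 + 1·25/139 + 4·36/139 + 9·49/139
 = 16/139 + 9/139 + 0 + 25/139 + 144/139 + 441/139
 = 635/139

4.5683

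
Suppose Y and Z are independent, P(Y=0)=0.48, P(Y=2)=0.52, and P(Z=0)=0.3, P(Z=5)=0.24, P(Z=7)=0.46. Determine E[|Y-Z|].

E[|Y-Z|] = Σ_y Σ_z |y-z| · P(Y=y)P(Z=z)
 = 0·0.144 + 5·0.1152 + 7·0.2208 + 2·0.156 + 3·0.1248 + 5·0.2392
 = 0 + 0.576 + 1.5456 + 0.312 + 0.3744 + 1.196
 = 4.004

4.004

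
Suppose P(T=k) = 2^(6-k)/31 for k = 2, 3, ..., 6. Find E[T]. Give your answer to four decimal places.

2.8387

E[T] = Σ t·P(T=t)
 = 2·16/31 + 3·8/31 + 4·4/31 + 5·2/31 + 6·1/31
 = 32/31 + 24/31 + 16/31 + 10/31 + 6/31
 = 88/31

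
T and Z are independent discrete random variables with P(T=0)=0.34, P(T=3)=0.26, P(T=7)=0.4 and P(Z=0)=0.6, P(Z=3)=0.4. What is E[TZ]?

4.296

E[TZ] = Σ_t Σ_z tz · P(T=t)P(Z=z)
 = 0·0.204 + 0·0.136 + 0·0.156 + 9·0.104 + 0·0.24 + 21·0.16
 = 0 + 0 + 0 + 0.936 + 0 + 3.36
 = 4.296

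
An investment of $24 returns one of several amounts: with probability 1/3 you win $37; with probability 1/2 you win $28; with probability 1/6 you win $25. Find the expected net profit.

6.5

E[payout] = 37·1/3 + 28·1/2 + 25·1/6
 = 37/3 + 14 + 25/6
 = 61/2
Net = 61/2 - 24 = 13/2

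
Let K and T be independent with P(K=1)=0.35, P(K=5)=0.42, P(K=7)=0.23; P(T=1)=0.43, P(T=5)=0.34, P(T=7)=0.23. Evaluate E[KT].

15.1844

E[KT] = Σ_k Σ_t kt · P(K=k)P(T=t)
 = 1·0.1505 + 5·0.119 + 7·0.0805 + 5·0.1806 + 25·0.1428 + 35·0.0966 + 7·0.0989 + 35·0.0782 + 49·0.0529
 = 0.1505 + 0.595 + 0.5635 + 0.903 + 3.57 + 3.381 + 0.6923 + 2.737 + 2.5921
 = 15.1844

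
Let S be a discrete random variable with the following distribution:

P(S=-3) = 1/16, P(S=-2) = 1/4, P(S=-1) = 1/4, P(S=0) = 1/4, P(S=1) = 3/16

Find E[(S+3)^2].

6.5

E[(S+3)^2] = Σ (s+3)^2·P(S=s)
 = 0·1/16 + 1·1/4 + 4·1/4 + 9·1/4 + 16·3/16
 = 0 + 1/4 + 1 + 9/4 + 3
 = 13/2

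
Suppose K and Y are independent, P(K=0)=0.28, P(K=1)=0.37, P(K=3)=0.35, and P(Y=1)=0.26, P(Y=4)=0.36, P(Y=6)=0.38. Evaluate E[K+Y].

E[K+Y] = Σ_k Σ_y (k+y) · P(K=k)P(Y=y)
 = 1·0.0728 + 4·0.1008 + 6·0.1064 + 2·0.0962 + 5·0.1332 + 7·0.1406 + 4·0.091 + 7·0.126 + 9·0.133
 = 0.0728 + 0.4032 + 0.6384 + 0.1924 + 0.666 + 0.9842 + 0.364 + 0.882 + 1.197
 = 5.4

5.4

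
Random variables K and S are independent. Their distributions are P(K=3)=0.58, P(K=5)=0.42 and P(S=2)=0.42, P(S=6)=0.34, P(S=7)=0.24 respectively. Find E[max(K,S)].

E[max(K,S)] = Σ_k Σ_s max(k,s) · P(K=k)P(S=s)
 = 3·0.2436 + 6·0.1972 + 7·0.1392 + 5·0.1764 + 6·0.1428 + 7·0.1008
 = 0.7308 + 1.1832 + 0.9744 + 0.882 + 0.8568 + 0.7056
 = 5.3328

5.3328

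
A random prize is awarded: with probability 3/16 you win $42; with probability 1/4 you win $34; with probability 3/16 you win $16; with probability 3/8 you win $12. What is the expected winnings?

23.875

E[payout] = 42·3/16 + 34·1/4 + 16·3/16 + 12·3/8
 = 63/8 + 17/2 + 3 + 9/2
 = 191/8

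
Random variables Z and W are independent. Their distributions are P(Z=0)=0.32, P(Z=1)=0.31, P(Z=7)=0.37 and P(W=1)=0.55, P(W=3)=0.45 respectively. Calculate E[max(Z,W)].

3.787

E[max(Z,W)] = Σ_z Σ_w max(z,w) · P(Z=z)P(W=w)
 = 1·0.176 + 3·0.144 + 1·0.1705 + 3·0.1395 + 7·0.2035 + 7·0.1665
 = 0.176 + 0.432 + 0.1705 + 0.4185 + 1.4245 + 1.1655
 = 3.787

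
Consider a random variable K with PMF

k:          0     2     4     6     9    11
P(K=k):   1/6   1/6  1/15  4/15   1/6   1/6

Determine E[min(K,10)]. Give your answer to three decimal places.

5.367

E[min(K,10)] = Σ min(k,10)·P(K=k)
 = 0·1/6 + 2·1/6 + 4·1/15 + 6·4/15 + 9·1/6 + 10·1/6
 = 0 + 1/3 + 4/15 + 8/5 + 3/2 + 5/3
 = 161/30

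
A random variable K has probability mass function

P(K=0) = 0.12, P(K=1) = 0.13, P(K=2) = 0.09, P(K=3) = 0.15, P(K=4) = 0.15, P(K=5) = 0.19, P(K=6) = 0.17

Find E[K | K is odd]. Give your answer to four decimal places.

P(K is odd) = 0.13 + 0.15 + 0.19 = 0.47.
E[K | K is odd] = [1·0.13 + 3·0.15 + 5·0.19] / 0.47
 = 1.53 / 0.47
 = 153/47

3.2553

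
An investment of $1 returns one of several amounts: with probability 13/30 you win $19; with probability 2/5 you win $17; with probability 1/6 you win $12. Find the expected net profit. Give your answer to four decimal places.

E[payout] = 19·13/30 + 17·2/5 + 12·1/6
 = 247/30 + 34/5 + 2
 = 511/30
Net = 511/30 - 1 = 481/30

16.0333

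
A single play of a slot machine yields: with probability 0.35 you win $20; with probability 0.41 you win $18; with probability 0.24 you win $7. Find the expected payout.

16.06

E[payout] = 20·0.35 + 18·0.41 + 7·0.24
 = 7 + 7.38 + 1.68
 = 16.06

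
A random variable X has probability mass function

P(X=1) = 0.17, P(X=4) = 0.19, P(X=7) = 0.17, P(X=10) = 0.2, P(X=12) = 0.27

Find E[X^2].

70.42

E[X^2] = Σ x^2·P(X=x)
 = 1·0.17 + 16·0.19 + 49·0.17 + 100·0.2 + 144·0.27
 = 0.17 + 3.04 + 8.33 + 20 + 38.88
 = 70.42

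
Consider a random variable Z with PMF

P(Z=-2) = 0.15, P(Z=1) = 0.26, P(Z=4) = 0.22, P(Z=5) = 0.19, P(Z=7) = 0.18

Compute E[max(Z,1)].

E[max(Z,1)] = Σ max(z,1)·P(Z=z)
 = 1·0.15 + 1·0.26 + 4·0.22 + 5·0.19 + 7·0.18
 = 0.15 + 0.26 + 0.88 + 0.95 + 1.26
 = 3.5

3.5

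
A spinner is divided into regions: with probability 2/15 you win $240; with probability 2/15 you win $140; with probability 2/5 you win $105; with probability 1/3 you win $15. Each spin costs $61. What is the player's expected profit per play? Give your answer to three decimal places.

36.667

E[payout] = 240·2/15 + 140·2/15 + 105·2/5 + 15·1/3
 = 32 + 56/3 + 42 + 5
 = 293/3
Net = 293/3 - 61 = 110/3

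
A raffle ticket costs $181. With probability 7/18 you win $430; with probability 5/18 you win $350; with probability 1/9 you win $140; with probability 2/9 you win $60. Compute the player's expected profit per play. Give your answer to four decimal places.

E[payout] = 430·7/18 + 350·5/18 + 140·1/9 + 60·2/9
 = 1505/9 + 875/9 + 140/9 + 40/3
 = 880/3
Net = 880/3 - 181 = 337/3

112.3333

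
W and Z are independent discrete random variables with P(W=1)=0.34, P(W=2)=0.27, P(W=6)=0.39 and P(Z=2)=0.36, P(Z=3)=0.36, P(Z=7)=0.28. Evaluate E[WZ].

12.1072

E[WZ] = Σ_w Σ_z wz · P(W=w)P(Z=z)
 = 2·0.1224 + 3·0.1224 + 7·0.0952 + 4·0.0972 + 6·0.0972 + 14·0.0756 + 12·0.1404 + 18·0.1404 + 42·0.1092
 = 0.2448 + 0.3672 + 0.6664 + 0.3888 + 0.5832 + 1.0584 + 1.6848 + 2.5272 + 4.5864
 = 12.1072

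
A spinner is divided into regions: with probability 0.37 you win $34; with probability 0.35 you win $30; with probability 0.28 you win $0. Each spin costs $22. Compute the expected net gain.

1.08

E[payout] = 34·0.37 + 30·0.35 + 0·0.28
 = 12.58 + 10.5 + 0
 = 23.08
Net = 23.08 - 22 = 1.08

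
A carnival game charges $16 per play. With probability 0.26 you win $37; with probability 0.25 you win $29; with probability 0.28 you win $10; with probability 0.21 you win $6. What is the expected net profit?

E[payout] = 37·0.26 + 29·0.25 + 10·0.28 + 6·0.21
 = 9.62 + 7.25 + 2.8 + 1.26
 = 20.93
Net = 20.93 - 16 = 4.93

4.93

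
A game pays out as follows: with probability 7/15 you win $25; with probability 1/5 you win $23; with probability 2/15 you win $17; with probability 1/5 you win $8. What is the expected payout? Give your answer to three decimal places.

20.133

E[payout] = 25·7/15 + 23·1/5 + 17·2/15 + 8·1/5
 = 35/3 + 23/5 + 34/15 + 8/5
 = 302/15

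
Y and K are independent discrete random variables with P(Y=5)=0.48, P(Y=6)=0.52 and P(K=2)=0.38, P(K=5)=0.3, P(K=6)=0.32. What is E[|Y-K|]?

E[|Y-K|] = Σ_y Σ_k |y-k| · P(Y=y)P(K=k)
 = 3·0.1824 + 0·0.144 + 1·0.1536 + 4·0.1976 + 1·0.156 + 0·0.1664
 = 0.5472 + 0 + 0.1536 + 0.7904 + 0.156 + 0
 = 1.6472

1.6472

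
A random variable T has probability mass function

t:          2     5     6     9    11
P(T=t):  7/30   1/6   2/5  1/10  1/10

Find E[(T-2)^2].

E[(T-2)^2] = Σ (t-2)^2·P(T=t)
 = 0·7/30 + 9·1/6 + 16·2/5 + 49·1/10 + 81·1/10
 = 0 + 3/2 + 32/5 + 49/10 + 81/10
 = 209/10

20.9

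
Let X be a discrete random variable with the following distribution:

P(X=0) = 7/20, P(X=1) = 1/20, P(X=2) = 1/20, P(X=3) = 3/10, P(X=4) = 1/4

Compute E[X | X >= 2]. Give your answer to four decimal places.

P(X >= 2) = 1/20 + 3/10 + 1/4 = 3/5.
E[X | X >= 2] = [2·1/20 + 3·3/10 + 4·1/4] / (3/5)
 = 2 / (3/5)
 = 10/3

3.3333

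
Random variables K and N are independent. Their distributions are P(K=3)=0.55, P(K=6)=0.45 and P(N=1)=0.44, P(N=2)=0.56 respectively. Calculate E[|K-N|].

E[|K-N|] = Σ_k Σ_n |k-n| · P(K=k)P(N=n)
 = 2·0.242 + 1·0.308 + 5·0.198 + 4·0.252
 = 0.484 + 0.308 + 0.99 + 1.008
 = 2.79

2.79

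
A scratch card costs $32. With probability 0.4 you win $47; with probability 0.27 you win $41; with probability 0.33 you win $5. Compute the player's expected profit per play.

-0.48

E[payout] = 47·0.4 + 41·0.27 + 5·0.33
 = 18.8 + 11.07 + 1.65
 = 31.52
Net = 31.52 - 32 = -0.48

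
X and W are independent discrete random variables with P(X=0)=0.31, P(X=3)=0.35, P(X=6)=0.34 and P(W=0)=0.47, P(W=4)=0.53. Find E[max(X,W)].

E[max(X,W)] = Σ_x Σ_w max(x,w) · P(X=x)P(W=w)
 = 0·0.1457 + 4·0.1643 + 3·0.1645 + 4·0.1855 + 6·0.1598 + 6·0.1802
 = 0 + 0.6572 + 0.4935 + 0.742 + 0.9588 + 1.0812
 = 3.9327

3.9327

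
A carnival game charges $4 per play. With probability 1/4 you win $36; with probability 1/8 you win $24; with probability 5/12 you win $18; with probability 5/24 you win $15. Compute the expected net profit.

18.625

E[payout] = 36·1/4 + 24·1/8 + 18·5/12 + 15·5/24
 = 9 + 3 + 15/2 + 25/8
 = 181/8
Net = 181/8 - 4 = 149/8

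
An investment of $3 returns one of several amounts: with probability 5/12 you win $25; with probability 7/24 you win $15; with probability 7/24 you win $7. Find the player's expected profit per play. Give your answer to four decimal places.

E[payout] = 25·5/12 + 15·7/24 + 7·7/24
 = 125/12 + 35/8 + 49/24
 = 101/6
Net = 101/6 - 3 = 83/6

13.8333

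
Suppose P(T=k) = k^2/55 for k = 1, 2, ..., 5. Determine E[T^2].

E[T^2] = Σ t^2·P(T=t)
 = 1·1/55 + 4·4/55 + 9·9/55 + 16·16/55 + 25·5/11
 = 1/55 + 16/55 + 81/55 + 256/55 + 125/11
 = 89/5

17.8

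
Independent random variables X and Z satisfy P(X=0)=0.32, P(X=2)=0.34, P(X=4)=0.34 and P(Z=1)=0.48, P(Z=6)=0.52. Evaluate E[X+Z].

E[X+Z] = Σ_x Σ_z (x+z) · P(X=x)P(Z=z)
 = 1·0.1536 + 6·0.1664 + 3·0.1632 + 8·0.1768 + 5·0.1632 + 10·0.1768
 = 0.1536 + 0.9984 + 0.4896 + 1.4144 + 0.816 + 1.768
 = 5.64

5.64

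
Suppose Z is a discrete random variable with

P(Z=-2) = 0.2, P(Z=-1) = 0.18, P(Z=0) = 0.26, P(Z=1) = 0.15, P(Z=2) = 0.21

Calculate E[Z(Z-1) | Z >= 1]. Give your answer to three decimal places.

1.167

P(Z >= 1) = 0.15 + 0.21 = 0.36.
E[Z(Z-1) | Z >= 1] = [0·0.15 + 2·0.21] / 0.36
 = 0.42 / 0.36
 = 7/6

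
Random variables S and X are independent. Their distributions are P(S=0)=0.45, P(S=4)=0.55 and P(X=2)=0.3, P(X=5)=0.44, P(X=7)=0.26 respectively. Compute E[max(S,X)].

E[max(S,X)] = Σ_s Σ_x max(s,x) · P(S=s)P(X=x)
 = 2·0.135 + 5·0.198 + 7·0.117 + 4·0.165 + 5·0.242 + 7·0.143
 = 0.27 + 0.99 + 0.819 + 0.66 + 1.21 + 1.001
 = 4.95

4.95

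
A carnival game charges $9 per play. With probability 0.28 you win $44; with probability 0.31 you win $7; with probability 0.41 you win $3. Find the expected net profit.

E[payout] = 44·0.28 + 7·0.31 + 3·0.41
 = 12.32 + 2.17 + 1.23
 = 15.72
Net = 15.72 - 9 = 6.72

6.72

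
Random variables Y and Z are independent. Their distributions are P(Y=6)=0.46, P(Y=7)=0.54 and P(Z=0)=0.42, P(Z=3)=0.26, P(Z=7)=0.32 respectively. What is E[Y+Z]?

9.56

E[Y+Z] = Σ_y Σ_z (y+z) · P(Y=y)P(Z=z)
 = 6·0.1932 + 9·0.1196 + 13·0.1472 + 7·0.2268 + 10·0.1404 + 14·0.1728
 = 1.1592 + 1.0764 + 1.9136 + 1.5876 + 1.404 + 2.4192
 = 9.56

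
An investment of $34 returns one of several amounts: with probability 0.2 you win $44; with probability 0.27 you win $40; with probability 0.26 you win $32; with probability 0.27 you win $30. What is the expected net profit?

2.02

E[payout] = 44·0.2 + 40·0.27 + 32·0.26 + 30·0.27
 = 8.8 + 10.8 + 8.32 + 8.1
 = 36.02
Net = 36.02 - 34 = 2.02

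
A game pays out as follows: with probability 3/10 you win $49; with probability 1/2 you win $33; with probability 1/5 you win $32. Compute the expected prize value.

37.6

E[payout] = 49·3/10 + 33·1/2 + 32·1/5
 = 147/10 + 33/2 + 32/5
 = 188/5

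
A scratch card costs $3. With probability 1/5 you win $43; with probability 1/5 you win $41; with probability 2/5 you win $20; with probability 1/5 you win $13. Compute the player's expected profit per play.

E[payout] = 43·1/5 + 41·1/5 + 20·2/5 + 13·1/5
 = 43/5 + 41/5 + 8 + 13/5
 = 137/5
Net = 137/5 - 3 = 122/5

24.4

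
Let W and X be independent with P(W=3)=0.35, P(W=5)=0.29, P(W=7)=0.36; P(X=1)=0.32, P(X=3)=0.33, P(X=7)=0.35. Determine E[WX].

E[WX] = Σ_w Σ_x wx · P(W=w)P(X=x)
 = 3·0.112 + 9·0.1155 + 21·0.1225 + 5·0.0928 + 15·0.0957 + 35·0.1015 + 7·0.1152 + 21·0.1188 + 49·0.126
 = 0.336 + 1.0395 + 2.5725 + 0.464 + 1.4355 + 3.5525 + 0.8064 + 2.4948 + 6.174
 = 18.8752

18.8752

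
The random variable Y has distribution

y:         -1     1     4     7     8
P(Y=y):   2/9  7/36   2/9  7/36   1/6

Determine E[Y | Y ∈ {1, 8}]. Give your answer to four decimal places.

P(Y ∈ {1, 8}) = 7/36 + 1/6 = 13/36.
E[Y | Y ∈ {1, 8}] = [1·7/36 + 8·1/6] / (13/36)
 = 55/36 / (13/36)
 = 55/13

4.2308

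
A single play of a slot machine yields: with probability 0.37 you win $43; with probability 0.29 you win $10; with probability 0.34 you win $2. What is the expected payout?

19.49

E[payout] = 43·0.37 + 10·0.29 + 2·0.34
 = 15.91 + 2.9 + 0.68
 = 19.49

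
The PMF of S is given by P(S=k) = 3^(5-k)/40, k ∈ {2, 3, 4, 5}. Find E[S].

2.45

E[S] = Σ s·P(S=s)
 = 2·27/40 + 3·9/40 + 4·3/40 + 5·1/40
 = 27/20 + 27/40 + 3/10 + 1/8
 = 49/20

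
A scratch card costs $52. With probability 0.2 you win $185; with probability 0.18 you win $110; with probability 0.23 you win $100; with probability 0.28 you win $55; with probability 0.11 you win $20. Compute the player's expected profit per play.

45.4

E[payout] = 185·0.2 + 110·0.18 + 100·0.23 + 55·0.28 + 20·0.11
 = 37 + 19.8 + 23 + 15.4 + 2.2
 = 97.4
Net = 97.4 - 52 = 45.4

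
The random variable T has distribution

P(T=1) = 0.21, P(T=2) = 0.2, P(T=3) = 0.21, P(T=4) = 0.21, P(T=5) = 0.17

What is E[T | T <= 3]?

2

P(T <= 3) = 0.21 + 0.2 + 0.21 = 0.62.
E[T | T <= 3] = [1·0.21 + 2·0.2 + 3·0.21] / 0.62
 = 1.24 / 0.62
 = 2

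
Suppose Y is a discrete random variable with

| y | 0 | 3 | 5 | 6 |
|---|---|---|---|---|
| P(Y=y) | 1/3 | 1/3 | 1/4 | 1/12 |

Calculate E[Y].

E[Y] = Σ y·P(Y=y)
 = 0·1/3 + 3·1/3 + 5·1/4 + 6·1/12
 = 0 + 1 + 5/4 + 1/2
 = 11/4

2.75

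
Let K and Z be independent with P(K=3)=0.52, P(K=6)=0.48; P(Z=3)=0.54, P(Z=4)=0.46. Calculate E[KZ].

15.3624

E[KZ] = Σ_k Σ_z kz · P(K=k)P(Z=z)
 = 9·0.2808 + 12·0.2392 + 18·0.2592 + 24·0.2208
 = 2.5272 + 2.8704 + 4.6656 + 5.2992
 = 15.3624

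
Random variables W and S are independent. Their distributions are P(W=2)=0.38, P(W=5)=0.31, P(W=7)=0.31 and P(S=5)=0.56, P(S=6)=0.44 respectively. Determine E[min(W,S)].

E[min(W,S)] = Σ_w Σ_s min(w,s) · P(W=w)P(S=s)
 = 2·0.2128 + 2·0.1672 + 5·0.1736 + 5·0.1364 + 5·0.1736 + 6·0.1364
 = 0.4256 + 0.3344 + 0.868 + 0.682 + 0.868 + 0.8184
 = 3.9964

3.9964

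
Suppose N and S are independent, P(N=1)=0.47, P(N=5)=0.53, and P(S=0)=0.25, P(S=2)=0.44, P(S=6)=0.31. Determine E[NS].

E[NS] = Σ_n Σ_s ns · P(N=n)P(S=s)
 = 0·0.1175 + 2·0.2068 + 6·0.1457 + 0·0.1325 + 10·0.2332 + 30·0.1643
 = 0 + 0.4136 + 0.8742 + 0 + 2.332 + 4.929
 = 8.5488

8.5488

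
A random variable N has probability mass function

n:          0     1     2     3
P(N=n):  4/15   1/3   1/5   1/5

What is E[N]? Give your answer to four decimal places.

1.3333

E[N] = Σ n·P(N=n)
 = 0·4/15 + 1·1/3 + 2·1/5 + 3·1/5
 = 0 + 1/3 + 2/5 + 3/5
 = 4/3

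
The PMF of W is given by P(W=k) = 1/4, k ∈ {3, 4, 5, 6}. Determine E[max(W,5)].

E[max(W,5)] = Σ max(w,5)·P(W=w)
 = 5·1/4 + 5·1/4 + 5·1/4 + 6·1/4
 = 5/4 + 5/4 + 5/4 + 3/2
 = 21/4

5.25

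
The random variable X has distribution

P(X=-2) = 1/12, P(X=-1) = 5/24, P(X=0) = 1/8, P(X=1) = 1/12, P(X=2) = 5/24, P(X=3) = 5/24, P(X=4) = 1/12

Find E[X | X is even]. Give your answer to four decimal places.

P(X is even) = 1/12 + 1/8 + 5/24 + 1/12 = 1/2.
E[X | X is even] = [(-2)·1/12 + 0·1/8 + 2·5/24 + 4·1/12] / (1/2)
 = 7/12 / (1/2)
 = 7/6

1.1667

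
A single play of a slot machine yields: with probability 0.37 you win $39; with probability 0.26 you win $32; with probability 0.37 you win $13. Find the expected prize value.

E[payout] = 39·0.37 + 32·0.26 + 13·0.37
 = 14.43 + 8.32 + 4.81
 = 27.56

27.56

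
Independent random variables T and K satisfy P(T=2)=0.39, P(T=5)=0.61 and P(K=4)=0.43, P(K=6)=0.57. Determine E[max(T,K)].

5.4023

E[max(T,K)] = Σ_t Σ_k max(t,k) · P(T=t)P(K=k)
 = 4·0.1677 + 6·0.2223 + 5·0.2623 + 6·0.3477
 = 0.6708 + 1.3338 + 1.3115 + 2.0862
 = 5.4023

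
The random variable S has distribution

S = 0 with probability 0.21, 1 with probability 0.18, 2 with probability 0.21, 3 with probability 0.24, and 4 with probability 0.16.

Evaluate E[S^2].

E[S^2] = Σ s^2·P(S=s)
 = 0·0.21 + 1·0.18 + 4·0.21 + 9·0.24 + 16·0.16
 = 0 + 0.18 + 0.84 + 2.16 + 2.56
 = 5.74

5.74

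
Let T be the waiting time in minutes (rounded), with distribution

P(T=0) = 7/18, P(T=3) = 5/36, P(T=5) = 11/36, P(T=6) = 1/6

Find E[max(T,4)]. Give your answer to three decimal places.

4.639

E[max(T,4)] = Σ max(t,4)·P(T=t)
 = 4·7/18 + 4·5/36 + 5·11/36 + 6·1/6
 = 14/9 + 5/9 + 55/36 + 1
 = 167/36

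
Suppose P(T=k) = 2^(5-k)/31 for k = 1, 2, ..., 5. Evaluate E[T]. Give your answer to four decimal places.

E[T] = Σ t·P(T=t)
 = 1·16/31 + 2·8/31 + 3·4/31 + 4·2/31 + 5·1/31
 = 16/31 + 16/31 + 12/31 + 8/31 + 5/31
 = 57/31

1.8387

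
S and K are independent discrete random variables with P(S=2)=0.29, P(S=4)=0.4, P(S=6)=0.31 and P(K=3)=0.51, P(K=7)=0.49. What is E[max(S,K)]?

E[max(S,K)] = Σ_s Σ_k max(s,k) · P(S=s)P(K=k)
 = 3·0.1479 + 7·0.1421 + 4·0.204 + 7·0.196 + 6·0.1581 + 7·0.1519
 = 0.4437 + 0.9947 + 0.816 + 1.372 + 0.9486 + 1.0633
 = 5.6383

5.6383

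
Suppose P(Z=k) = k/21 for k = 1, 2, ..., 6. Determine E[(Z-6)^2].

E[(Z-6)^2] = Σ (z-6)^2·P(Z=z)
 = 25·1/21 + 16·2/21 + 9·1/7 + 4·4/21 + 1·5/21 + 0·2/7
 = 25/21 + 32/21 + 9/7 + 16/21 + 5/21 + 0
 = 5

5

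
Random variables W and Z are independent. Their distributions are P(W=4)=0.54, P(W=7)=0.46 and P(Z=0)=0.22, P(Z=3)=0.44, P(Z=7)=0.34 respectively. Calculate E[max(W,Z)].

E[max(W,Z)] = Σ_w Σ_z max(w,z) · P(W=w)P(Z=z)
 = 4·0.1188 + 4·0.2376 + 7·0.1836 + 7·0.1012 + 7·0.2024 + 7·0.1564
 = 0.4752 + 0.9504 + 1.2852 + 0.7084 + 1.4168 + 1.0948
 = 5.9308

5.9308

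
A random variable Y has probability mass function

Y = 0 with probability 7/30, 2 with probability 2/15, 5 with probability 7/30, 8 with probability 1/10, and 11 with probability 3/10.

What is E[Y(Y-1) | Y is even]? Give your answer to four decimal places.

P(Y is even) = 7/30 + 2/15 + 1/10 = 7/15.
E[Y(Y-1) | Y is even] = [0·7/30 + 2·2/15 + 56·1/10] / (7/15)
 = 88/15 / (7/15)
 = 88/7

12.5714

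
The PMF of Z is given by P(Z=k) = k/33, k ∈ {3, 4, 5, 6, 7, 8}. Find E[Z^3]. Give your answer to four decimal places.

265.3030

E[Z^3] = Σ z^3·P(Z=z)
 = 27·1/11 + 64·4/33 + 125·5/33 + 216·2/11 + 343·7/33 + 512·8/33
 = 27/11 + 256/33 + 625/33 + 432/11 + 2401/33 + 4096/33
 = 8755/33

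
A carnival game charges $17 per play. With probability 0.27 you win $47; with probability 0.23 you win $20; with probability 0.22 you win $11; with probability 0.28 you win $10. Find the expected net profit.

5.51

E[payout] = 47·0.27 + 20·0.23 + 11·0.22 + 10·0.28
 = 12.69 + 4.6 + 2.42 + 2.8
 = 22.51
Net = 22.51 - 17 = 5.51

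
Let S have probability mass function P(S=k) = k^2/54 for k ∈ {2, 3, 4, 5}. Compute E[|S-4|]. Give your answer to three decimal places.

0.778

E[|S-4|] = Σ |s-4|·P(S=s)
 = 2·2/27 + 1·1/6 + 0·8/27 + 1·25/54
 = 4/27 + 1/6 + 0 + 25/54
 = 7/9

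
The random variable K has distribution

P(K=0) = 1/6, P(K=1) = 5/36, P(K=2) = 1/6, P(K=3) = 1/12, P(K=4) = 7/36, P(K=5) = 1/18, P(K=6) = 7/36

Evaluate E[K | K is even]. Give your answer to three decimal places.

P(K is even) = 1/6 + 1/6 + 7/36 + 7/36 = 13/18.
E[K | K is even] = [0·1/6 + 2·1/6 + 4·7/36 + 6·7/36] / (13/18)
 = 41/18 / (13/18)
 = 41/13

3.154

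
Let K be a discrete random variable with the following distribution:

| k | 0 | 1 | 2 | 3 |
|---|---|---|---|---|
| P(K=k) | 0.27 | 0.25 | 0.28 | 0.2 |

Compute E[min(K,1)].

0.73

E[min(K,1)] = Σ min(k,1)·P(K=k)
 = 0·0.27 + 1·0.25 + 1·0.28 + 1·0.2
 = 0 + 0.25 + 0.28 + 0.2
 = 0.73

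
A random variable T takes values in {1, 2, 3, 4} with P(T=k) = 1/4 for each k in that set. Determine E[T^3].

25

E[T^3] = Σ t^3·P(T=t)
 = 1·1/4 + 8·1/4 + 27·1/4 + 64·1/4
 = 1/4 + 2 + 27/4 + 16
 = 25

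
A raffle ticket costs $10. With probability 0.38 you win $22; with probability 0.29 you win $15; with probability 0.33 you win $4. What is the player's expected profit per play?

4.03

E[payout] = 22·0.38 + 15·0.29 + 4·0.33
 = 8.36 + 4.35 + 1.32
 = 14.03
Net = 14.03 - 10 = 4.03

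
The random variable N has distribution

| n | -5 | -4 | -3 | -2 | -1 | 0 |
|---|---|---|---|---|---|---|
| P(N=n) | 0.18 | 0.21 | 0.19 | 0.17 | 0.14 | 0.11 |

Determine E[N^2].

10.39

E[N^2] = Σ n^2·P(N=n)
 = 25·0.18 + 16·0.21 + 9·0.19 + 4·0.17 + 1·0.14 + 0·0.11
 = 4.5 + 3.36 + 1.71 + 0.68 + 0.14 + 0
 = 10.39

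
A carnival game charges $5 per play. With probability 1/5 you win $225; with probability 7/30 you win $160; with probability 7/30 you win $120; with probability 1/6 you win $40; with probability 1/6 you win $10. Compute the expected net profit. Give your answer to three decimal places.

E[payout] = 225·1/5 + 160·7/30 + 120·7/30 + 40·1/6 + 10·1/6
 = 45 + 112/3 + 28 + 20/3 + 5/3
 = 356/3
Net = 356/3 - 5 = 341/3

113.667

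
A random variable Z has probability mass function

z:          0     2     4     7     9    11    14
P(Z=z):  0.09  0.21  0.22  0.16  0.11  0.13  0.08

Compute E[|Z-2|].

E[|Z-2|] = Σ |z-2|·P(Z=z)
 = 2·0.09 + 0·0.21 + 2·0.22 + 5·0.16 + 7·0.11 + 9·0.13 + 12·0.08
 = 0.18 + 0 + 0.44 + 0.8 + 0.77 + 1.17 + 0.96
 = 4.32

4.32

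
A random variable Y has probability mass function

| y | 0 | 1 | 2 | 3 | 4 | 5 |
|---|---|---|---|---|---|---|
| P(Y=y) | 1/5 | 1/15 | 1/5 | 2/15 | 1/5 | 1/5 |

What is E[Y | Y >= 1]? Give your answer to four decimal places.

3.3333

P(Y >= 1) = 1/15 + 1/5 + 2/15 + 1/5 + 1/5 = 4/5.
E[Y | Y >= 1] = [1·1/15 + 2·1/5 + 3·2/15 + 4·1/5 + 5·1/5] / (4/5)
 = 8/3 / (4/5)
 = 10/3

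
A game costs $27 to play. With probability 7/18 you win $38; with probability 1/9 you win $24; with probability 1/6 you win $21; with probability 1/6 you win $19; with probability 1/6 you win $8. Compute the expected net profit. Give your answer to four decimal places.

-1.5556

E[payout] = 38·7/18 + 24·1/9 + 21·1/6 + 19·1/6 + 8·1/6
 = 133/9 + 8/3 + 7/2 + 19/6 + 4/3
 = 229/9
Net = 229/9 - 27 = -14/9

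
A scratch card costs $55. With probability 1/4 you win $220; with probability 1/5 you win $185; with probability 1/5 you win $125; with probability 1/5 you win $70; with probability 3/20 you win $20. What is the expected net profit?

79

E[payout] = 220·1/4 + 185·1/5 + 125·1/5 + 70·1/5 + 20·3/20
 = 55 + 37 + 25 + 14 + 3
 = 134
Net = 134 - 55 = 79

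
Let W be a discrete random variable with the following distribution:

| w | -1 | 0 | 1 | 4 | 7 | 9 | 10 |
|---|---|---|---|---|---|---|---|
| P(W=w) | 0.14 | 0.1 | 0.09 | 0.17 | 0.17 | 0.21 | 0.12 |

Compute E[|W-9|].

4.33

E[|W-9|] = Σ |w-9|·P(W=w)
 = 10·0.14 + 9·0.1 + 8·0.09 + 5·0.17 + 2·0.17 + 0·0.21 + 1·0.12
 = 1.4 + 0.9 + 0.72 + 0.85 + 0.34 + 0 + 0.12
 = 4.33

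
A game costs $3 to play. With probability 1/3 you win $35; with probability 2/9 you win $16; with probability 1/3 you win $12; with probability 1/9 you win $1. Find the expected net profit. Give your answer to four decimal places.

E[payout] = 35·1/3 + 16·2/9 + 12·1/3 + 1·1/9
 = 35/3 + 32/9 + 4 + 1/9
 = 58/3
Net = 58/3 - 3 = 49/3

16.3333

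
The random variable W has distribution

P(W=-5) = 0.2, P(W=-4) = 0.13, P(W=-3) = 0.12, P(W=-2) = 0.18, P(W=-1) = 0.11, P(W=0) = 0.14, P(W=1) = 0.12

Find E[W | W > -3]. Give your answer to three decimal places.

-0.636

P(W > -3) = 0.18 + 0.11 + 0.14 + 0.12 = 0.55.
E[W | W > -3] = [(-2)·0.18 + (-1)·0.11 + 0·0.14 + 1·0.12] / 0.55
 = -0.35 / 0.55
 = -7/11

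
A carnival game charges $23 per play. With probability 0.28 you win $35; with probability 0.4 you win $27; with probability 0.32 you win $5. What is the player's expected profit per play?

E[payout] = 35·0.28 + 27·0.4 + 5·0.32
 = 9.8 + 10.8 + 1.6
 = 22.2
Net = 22.2 - 23 = -0.8

-0.8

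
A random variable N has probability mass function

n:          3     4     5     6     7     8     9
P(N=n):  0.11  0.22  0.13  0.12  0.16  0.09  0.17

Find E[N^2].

39.45

E[N^2] = Σ n^2·P(N=n)
 = 9·0.11 + 16·0.22 + 25·0.13 + 36·0.12 + 49·0.16 + 64·0.09 + 81·0.17
 = 0.99 + 3.52 + 3.25 + 4.32 + 7.84 + 5.76 + 13.77
 = 39.45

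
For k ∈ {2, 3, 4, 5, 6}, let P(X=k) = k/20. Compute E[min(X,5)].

E[min(X,5)] = Σ min(x,5)·P(X=x)
 = 2·1/10 + 3·3/20 + 4·1/5 + 5·1/4 + 5·3/10
 = 1/5 + 9/20 + 4/5 + 5/4 + 3/2
 = 21/5

4.2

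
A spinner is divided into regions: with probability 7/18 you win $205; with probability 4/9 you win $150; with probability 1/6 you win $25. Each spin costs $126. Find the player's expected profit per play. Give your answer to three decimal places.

E[payout] = 205·7/18 + 150·4/9 + 25·1/6
 = 1435/18 + 200/3 + 25/6
 = 1355/9
Net = 1355/9 - 126 = 221/9

24.556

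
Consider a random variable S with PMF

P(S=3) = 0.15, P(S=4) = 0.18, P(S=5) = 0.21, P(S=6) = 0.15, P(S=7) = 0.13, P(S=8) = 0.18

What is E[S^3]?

E[S^3] = Σ s^3·P(S=s)
 = 27·0.15 + 64·0.18 + 125·0.21 + 216·0.15 + 343·0.13 + 512·0.18
 = 4.05 + 11.52 + 26.25 + 32.4 + 44.59 + 92.16
 = 210.97

210.97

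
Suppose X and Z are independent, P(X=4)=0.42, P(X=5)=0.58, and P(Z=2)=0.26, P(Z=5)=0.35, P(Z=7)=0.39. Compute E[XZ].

E[XZ] = Σ_x Σ_z xz · P(X=x)P(Z=z)
 = 8·0.1092 + 20·0.147 + 28·0.1638 + 10·0.1508 + 25·0.203 + 35·0.2262
 = 0.8736 + 2.94 + 4.5864 + 1.508 + 5.075 + 7.917
 = 22.9

22.9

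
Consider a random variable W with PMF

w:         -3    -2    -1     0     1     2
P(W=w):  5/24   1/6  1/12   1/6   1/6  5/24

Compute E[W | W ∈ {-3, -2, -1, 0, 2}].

-0.75

P(W ∈ {-3, -2, -1, 0, 2}) = 5/24 + 1/6 + 1/12 + 1/6 + 5/24 = 5/6.
E[W | W ∈ {-3, -2, -1, 0, 2}] = [(-3)·5/24 + (-2)·1/6 + (-1)·1/12 + 0·1/6 + 2·5/24] / (5/6)
 = -5/8 / (5/6)
 = -3/4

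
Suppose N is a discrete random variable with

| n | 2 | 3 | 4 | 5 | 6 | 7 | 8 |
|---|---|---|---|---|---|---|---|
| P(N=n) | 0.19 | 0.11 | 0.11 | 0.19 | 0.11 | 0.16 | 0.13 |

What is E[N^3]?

180.48

E[N^3] = Σ n^3·P(N=n)
 = 8·0.19 + 27·0.11 + 64·0.11 + 125·0.19 + 216·0.11 + 343·0.16 + 512·0.13
 = 1.52 + 2.97 + 7.04 + 23.75 + 23.76 + 54.88 + 66.56
 = 180.48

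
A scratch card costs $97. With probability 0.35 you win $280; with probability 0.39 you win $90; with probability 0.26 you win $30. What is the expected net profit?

E[payout] = 280·0.35 + 90·0.39 + 30·0.26
 = 98 + 35.1 + 7.8
 = 140.9
Net = 140.9 - 97 = 43.9

43.9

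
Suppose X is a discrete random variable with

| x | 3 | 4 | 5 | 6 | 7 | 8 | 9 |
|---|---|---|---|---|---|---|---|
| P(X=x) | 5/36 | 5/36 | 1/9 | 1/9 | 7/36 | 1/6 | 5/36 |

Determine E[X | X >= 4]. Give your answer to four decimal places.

P(X >= 4) = 5/36 + 1/9 + 1/9 + 7/36 + 1/6 + 5/36 = 31/36.
E[X | X >= 4] = [4·5/36 + 5·1/9 + 6·1/9 + 7·7/36 + 8·1/6 + 9·5/36] / (31/36)
 = 103/18 / (31/36)
 = 206/31

6.6452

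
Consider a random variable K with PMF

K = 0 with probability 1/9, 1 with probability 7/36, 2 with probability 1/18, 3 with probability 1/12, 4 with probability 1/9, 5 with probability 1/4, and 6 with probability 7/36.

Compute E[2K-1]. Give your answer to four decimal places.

5.8333

E[2K-1] = Σ (2k-1)·P(K=k)
 = (-1)·1/9 + 1·7/36 + 3·1/18 + 5·1/12 + 7·1/9 + 9·1/4 + 11·7/36
 = (-1/9) + 7/36 + 1/6 + 5/12 + 7/9 + 9/4 + 77/36
 = 35/6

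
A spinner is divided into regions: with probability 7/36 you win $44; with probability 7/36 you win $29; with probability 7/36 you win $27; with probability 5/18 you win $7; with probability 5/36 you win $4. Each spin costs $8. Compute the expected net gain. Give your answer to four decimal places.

13.9444

E[payout] = 44·7/36 + 29·7/36 + 27·7/36 + 7·5/18 + 4·5/36
 = 77/9 + 203/36 + 21/4 + 35/18 + 5/9
 = 395/18
Net = 395/18 - 8 = 251/18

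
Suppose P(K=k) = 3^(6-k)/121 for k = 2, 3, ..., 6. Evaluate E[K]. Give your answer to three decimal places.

E[K] = Σ k·P(K=k)
 = 2·81/121 + 3·27/121 + 4·9/121 + 5·3/121 + 6·1/121
 = 162/121 + 81/121 + 36/121 + 15/121 + 6/121
 = 300/121

2.479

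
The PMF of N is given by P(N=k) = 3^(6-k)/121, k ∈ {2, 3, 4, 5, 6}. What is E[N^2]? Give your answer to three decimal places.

6.793

E[N^2] = Σ n^2·P(N=n)
 = 4·81/121 + 9·27/121 + 16·9/121 + 25·3/121 + 36·1/121
 = 324/121 + 243/121 + 144/121 + 75/121 + 36/121
 = 822/121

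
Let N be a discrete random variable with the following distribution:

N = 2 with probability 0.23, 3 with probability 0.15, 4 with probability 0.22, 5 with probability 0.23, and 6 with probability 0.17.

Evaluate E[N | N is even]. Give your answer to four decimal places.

P(N is even) = 0.23 + 0.22 + 0.17 = 0.62.
E[N | N is even] = [2·0.23 + 4·0.22 + 6·0.17] / 0.62
 = 2.36 / 0.62
 = 118/31

3.8065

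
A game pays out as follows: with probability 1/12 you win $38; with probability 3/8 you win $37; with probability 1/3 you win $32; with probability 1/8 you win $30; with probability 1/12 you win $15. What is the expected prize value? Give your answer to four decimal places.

E[payout] = 38·1/12 + 37·3/8 + 32·1/3 + 30·1/8 + 15·1/12
 = 19/6 + 111/8 + 32/3 + 15/4 + 5/4
 = 785/24

32.7083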